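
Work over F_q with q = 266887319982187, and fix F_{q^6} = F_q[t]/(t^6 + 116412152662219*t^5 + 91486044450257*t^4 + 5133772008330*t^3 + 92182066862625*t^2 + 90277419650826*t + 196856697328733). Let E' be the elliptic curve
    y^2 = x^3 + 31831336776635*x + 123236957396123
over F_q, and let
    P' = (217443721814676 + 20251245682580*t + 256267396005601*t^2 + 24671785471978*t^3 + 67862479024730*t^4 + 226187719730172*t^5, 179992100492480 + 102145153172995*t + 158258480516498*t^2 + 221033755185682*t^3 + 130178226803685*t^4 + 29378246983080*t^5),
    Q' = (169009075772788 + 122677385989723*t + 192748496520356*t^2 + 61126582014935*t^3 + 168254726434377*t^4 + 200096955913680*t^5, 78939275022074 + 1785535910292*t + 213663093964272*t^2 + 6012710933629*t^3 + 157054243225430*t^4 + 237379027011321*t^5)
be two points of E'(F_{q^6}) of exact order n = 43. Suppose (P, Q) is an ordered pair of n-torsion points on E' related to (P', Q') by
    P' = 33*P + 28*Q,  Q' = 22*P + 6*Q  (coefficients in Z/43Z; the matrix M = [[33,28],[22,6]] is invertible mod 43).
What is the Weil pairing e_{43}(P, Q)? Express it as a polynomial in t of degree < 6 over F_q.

e_{43} is bilinear + alternating on E[43], so e_{43}(33*P + 28*Q, 22*P + 6*Q) = e_{43}(P,Q)^(33*6-28*22).
det(M) mod 43 = 12; its inverse in (Z/43)^* is 18 (check: 12*18 mod 43 = 1).
n = 43 = (101011)_2 (6 bits, wt 4); accumulate f_{43,P'}(Q'+S)/f_{43,P'}(S) along the 5-step ladder.
Miller gives e_{43}(P',Q') = 147882307101926 + 57489060549308*t + 118493164361367*t^2 + 253250712061470*t^3 + 129819103365923*t^4 + 177129880810006*t^5 in F_{266887319982187^6}.
e_{43}(P,Q) = (147882307101926 + 57489060549308*t + 118493164361367*t^2 + 253250712061470*t^3 + 129819103365923*t^4 + 177129880810006*t^5)^{18} = 112394561340544 + 9261450233392*t + 164234782663716*t^2 + 173403532932339*t^3 + 21695317765214*t^4 + 167151825606201*t^5.

112394561340544 + 9261450233392*t + 164234782663716*t^2 + 173403532932339*t^3 + 21695317765214*t^4 + 167151825606201*t^5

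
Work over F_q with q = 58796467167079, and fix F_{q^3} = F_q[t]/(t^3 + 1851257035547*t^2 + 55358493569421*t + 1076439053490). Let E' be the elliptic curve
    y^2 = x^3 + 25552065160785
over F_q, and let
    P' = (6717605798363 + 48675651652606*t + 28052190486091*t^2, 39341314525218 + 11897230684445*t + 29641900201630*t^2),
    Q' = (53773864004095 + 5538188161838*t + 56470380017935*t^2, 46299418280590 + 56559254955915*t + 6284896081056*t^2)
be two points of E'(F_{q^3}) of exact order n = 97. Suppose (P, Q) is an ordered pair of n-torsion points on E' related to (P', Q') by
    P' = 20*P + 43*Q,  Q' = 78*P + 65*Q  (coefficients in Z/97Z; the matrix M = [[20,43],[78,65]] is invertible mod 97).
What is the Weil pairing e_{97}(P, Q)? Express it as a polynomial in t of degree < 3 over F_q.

The 97-Weil pairing on E[97] over F_{58796467167079} is alternating-bilinear: e_{97}(P',Q') = e_{97}(P,Q)^det(M).
Hence e(P,Q) = e(P',Q')^{57} where 57 = 80^{-1} mod 97.
n = 97 = (1100001)_2 (7 bits, wt 3); accumulate f_{97,P'}(Q'+S)/f_{97,P'}(S) along the 6-step ladder.
e_{97}(P',Q') = 42603998601243 + 42635309848453*t + 58170127278243*t^2.
Thus e_{97}(P,Q) = 54460050856073 + 23290549794928*t + 29611589538015*t^2.

54460050856073 + 23290549794928*t + 29611589538015*t^2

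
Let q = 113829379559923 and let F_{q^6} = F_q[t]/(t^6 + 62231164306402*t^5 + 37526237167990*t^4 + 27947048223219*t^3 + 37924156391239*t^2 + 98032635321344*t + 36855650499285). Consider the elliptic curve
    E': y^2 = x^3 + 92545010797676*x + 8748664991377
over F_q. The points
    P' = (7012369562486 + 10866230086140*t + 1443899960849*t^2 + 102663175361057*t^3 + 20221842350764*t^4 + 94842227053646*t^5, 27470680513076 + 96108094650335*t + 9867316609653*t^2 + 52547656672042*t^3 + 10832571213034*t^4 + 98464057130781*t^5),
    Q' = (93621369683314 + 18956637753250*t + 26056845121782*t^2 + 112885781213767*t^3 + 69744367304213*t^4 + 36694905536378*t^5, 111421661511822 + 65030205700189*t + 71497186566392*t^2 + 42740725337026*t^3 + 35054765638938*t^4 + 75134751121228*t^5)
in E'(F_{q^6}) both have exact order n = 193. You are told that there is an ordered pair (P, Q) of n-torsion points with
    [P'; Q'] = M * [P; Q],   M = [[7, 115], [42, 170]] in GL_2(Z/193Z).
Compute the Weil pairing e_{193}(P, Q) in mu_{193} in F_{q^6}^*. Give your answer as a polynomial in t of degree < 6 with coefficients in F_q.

The 193-Weil pairing on E[193] over F_{113829379559923} is alternating-bilinear: e_{193}(P',Q') = e_{193}(P,Q)^det(M).
Inverting 27 mod 193: 143. Thus e_{193}(P,Q) = e(P',Q')^{143}.
Build f_{193,P'} and f_{193,Q'} via the 8-bit ladder of 193=11000001_2; evaluate at shifted divisors; quotient in F_{113829379559923^6}.
The quotient is 80330115032819 + 77113819525047*t + 75640407997730*t^2 + 27362356791085*t^3 + 64085124277771*t^4 + 75049859126316*t^5.
Raise to 143: e(P,Q) = 7738923606749 + 106982501124525*t + 13228396710598*t^2 + 74158408347058*t^3 + 47309209617237*t^4 + 90569425569974*t^5 in mu_{193}.

7738923606749 + 106982501124525*t + 13228396710598*t^2 + 74158408347058*t^3 + 47309209617237*t^4 + 90569425569974*t^5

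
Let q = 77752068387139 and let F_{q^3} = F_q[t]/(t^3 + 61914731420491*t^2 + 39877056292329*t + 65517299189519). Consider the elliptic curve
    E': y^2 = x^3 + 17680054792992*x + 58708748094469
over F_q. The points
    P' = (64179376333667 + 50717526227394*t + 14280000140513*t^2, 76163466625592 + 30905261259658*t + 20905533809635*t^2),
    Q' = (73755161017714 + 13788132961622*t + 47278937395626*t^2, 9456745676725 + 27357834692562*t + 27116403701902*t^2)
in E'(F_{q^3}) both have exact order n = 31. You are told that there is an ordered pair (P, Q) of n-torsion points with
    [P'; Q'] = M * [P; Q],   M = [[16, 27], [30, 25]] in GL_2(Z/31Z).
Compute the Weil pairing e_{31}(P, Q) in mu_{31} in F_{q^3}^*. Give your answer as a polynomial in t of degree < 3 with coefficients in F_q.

58738237721470 + 46900607893934*t + 38130634822611*t^2

The 31-Weil pairing on E[31] over F_{77752068387139} is alternating-bilinear: e_{31}(P',Q') = e_{31}(P,Q)^det(M).
det(M) mod 31 = 24; its inverse in (Z/31)^* is 22 (check: 24*22 mod 31 = 1).
5-bit Miller (11111) on E'/F_{77752068387139} with a'=17680054792992, b'=58708748094469: accumulate tangent/chord ratios at Q'+S and P'+S'.
Result: e(P',Q') = 71798983148582 + 20687266969433*t + 53010000151852*t^2.
e_{31}(P,Q) = (71798983148582 + 20687266969433*t + 53010000151852*t^2)^{22} = 58738237721470 + 46900607893934*t + 38130634822611*t^2.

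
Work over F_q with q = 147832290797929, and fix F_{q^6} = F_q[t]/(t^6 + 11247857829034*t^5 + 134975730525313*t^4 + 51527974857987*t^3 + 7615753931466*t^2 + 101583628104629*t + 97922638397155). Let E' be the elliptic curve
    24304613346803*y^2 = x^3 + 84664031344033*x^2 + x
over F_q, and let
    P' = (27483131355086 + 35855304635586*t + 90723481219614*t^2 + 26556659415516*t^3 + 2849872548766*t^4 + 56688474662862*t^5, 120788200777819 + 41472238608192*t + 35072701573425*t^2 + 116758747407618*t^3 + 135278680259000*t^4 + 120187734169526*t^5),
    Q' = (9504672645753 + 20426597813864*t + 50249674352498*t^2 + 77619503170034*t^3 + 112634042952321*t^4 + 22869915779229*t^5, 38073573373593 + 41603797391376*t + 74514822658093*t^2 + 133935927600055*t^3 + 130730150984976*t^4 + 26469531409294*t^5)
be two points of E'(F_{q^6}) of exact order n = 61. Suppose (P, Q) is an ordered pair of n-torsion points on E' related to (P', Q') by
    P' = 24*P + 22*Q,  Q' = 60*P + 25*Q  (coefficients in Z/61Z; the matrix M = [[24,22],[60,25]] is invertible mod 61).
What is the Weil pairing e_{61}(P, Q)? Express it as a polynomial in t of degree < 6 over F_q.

Under M = [[24,22],[60,25]] in GL_2(Z/61), e_{61}(P',Q') = e_{61}(P,Q)^(24*25-22*60 mod 61).
So e_{61}(P,Q) = e_{61}(P',Q')^{56}, since 12*56 = 1 mod 61.
Set x_W=56225456709618*u+23640303322539, y_W=56225456709618*v; then E': y_W^2=x_W^3+58700782110568*x_W.
6-bit Miller (111101) on E'/F_{147832290797929} with a'=58700782110568, b'=0: accumulate tangent/chord ratios at Q'+S and P'+S'.
The quotient is 23564134887230 + 74523043267437*t + 59569425501181*t^2 + 124002046379551*t^3 + 145270983973286*t^4 + 117336524516706*t^5.
e_{61}(P,Q) = (23564134887230 + 74523043267437*t + 59569425501181*t^2 + 124002046379551*t^3 + 145270983973286*t^4 + 117336524516706*t^5)^{56} = 128131492054067 + 38231805596736*t + 61439723516399*t^2 + 139193748791710*t^3 + 14890378203701*t^4 + 79321728630396*t^5.

128131492054067 + 38231805596736*t + 61439723516399*t^2 + 139193748791710*t^3 + 14890378203701*t^4 + 79321728630396*t^5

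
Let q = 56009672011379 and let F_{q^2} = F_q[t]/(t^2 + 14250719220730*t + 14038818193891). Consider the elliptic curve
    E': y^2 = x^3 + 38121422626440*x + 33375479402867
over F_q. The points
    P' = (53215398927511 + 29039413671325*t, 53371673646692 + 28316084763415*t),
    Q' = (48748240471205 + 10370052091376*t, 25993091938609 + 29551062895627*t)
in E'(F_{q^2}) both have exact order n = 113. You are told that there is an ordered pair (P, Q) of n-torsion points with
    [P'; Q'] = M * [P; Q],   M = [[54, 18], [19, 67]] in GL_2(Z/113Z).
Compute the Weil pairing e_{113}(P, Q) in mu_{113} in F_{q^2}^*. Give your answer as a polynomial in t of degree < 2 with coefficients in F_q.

51150633293227 + 14824095298552*t

Alternating bilinearity on E[113] (values in mu_{113} in F_{56009672011379^2}) gives e(P',Q') = e(P,Q)^det(M).
det M = 54*67 - 18*19 = 3276 = 112 (mod 113); 112^{-1} = 112 (mod 113).
Double-and-add over 1110001: 7-1 doublings, 4-1 additions; each step l_{T,T}/v_{2T} or l_{T,P'}/v at Q'+S for random S.
The quotient is 45756656189008 + 41185576712827*t.
(45756656189008 + 41185576712827*t)^{112} mod (56009672011379,f) = 51150633293227 + 14824095298552*t.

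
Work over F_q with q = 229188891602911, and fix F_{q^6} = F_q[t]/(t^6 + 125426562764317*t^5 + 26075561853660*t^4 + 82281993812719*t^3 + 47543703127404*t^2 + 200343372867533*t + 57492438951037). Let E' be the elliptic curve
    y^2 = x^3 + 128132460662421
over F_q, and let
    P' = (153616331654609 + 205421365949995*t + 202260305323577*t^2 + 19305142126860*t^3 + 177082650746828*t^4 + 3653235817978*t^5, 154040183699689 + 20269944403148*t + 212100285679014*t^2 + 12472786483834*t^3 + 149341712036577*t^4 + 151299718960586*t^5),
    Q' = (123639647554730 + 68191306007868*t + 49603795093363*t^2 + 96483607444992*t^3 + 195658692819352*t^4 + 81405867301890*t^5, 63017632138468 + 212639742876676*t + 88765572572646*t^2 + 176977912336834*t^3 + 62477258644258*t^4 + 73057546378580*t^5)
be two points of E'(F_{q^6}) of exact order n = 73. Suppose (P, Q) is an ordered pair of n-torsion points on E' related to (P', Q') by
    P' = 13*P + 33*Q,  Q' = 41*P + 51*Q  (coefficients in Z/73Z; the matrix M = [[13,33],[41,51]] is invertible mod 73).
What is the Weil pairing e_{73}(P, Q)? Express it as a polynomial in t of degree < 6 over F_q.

211452272372339 + 182777780240794*t + 187524602957338*t^2 + 153752797761551*t^3 + 148791464340214*t^4 + 64226814008454*t^5

Since e_{73}(P,P)=e_{73}(Q,Q)=1 and e_{73}(Q,P)=e_{73}(P,Q)^{-1}, expanding e_{73}(13*P + 33*Q,41*P + 51*Q) leaves e(P,Q)^det(M).
13*51 - 33*41 = -690; reduced mod 73: det = 40, inverse 42.
7-bit Miller (1001001) on E'/F_{229188891602911} with a'=0, b'=128132460662421: accumulate tangent/chord ratios at Q'+S and P'+S'.
f_P(D_Q)/f_Q(D_P) = 176969743041422 + 112521085021851*t + 53809731342013*t^2 + 39337728538311*t^3 + 59015025279332*t^4 + 213255162662339*t^5.
Thus e_{73}(P,Q) = 211452272372339 + 182777780240794*t + 187524602957338*t^2 + 153752797761551*t^3 + 148791464340214*t^4 + 64226814008454*t^5.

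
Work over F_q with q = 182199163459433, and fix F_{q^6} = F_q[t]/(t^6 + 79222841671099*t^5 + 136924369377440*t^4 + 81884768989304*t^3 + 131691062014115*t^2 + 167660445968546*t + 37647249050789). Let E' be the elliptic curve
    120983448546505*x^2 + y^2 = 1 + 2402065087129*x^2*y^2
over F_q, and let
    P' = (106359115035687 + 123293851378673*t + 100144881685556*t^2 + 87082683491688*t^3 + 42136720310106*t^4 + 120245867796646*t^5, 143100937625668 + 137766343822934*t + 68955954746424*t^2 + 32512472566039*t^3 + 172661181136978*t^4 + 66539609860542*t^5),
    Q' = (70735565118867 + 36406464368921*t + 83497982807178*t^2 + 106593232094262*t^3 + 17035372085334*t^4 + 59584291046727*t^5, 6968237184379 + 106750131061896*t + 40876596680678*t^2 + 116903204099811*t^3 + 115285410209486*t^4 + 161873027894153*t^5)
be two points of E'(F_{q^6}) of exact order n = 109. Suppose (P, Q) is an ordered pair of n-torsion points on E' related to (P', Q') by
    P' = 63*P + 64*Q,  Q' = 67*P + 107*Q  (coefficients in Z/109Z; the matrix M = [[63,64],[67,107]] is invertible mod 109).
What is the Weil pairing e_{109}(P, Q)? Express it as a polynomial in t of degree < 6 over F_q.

151837417611981 + 127100417352105*t + 3572040766163*t^2 + 146094469200187*t^3 + 66751315587498*t^4 + 181022004054326*t^5

Alternating bilinearity on E[109] (values in mu_{109} in F_{182199163459433^6}) gives e(P',Q') = e(P,Q)^det(M).
Hence e(P,Q) = e(P',Q')^{2} where 2 = 55^{-1} mod 109.
Edwards->Montgomery: u=(1+y)/(1-y), v=u/x -> 70290075528745v^2=u^3+115475147863322u^2+u; then x_W=29645345864844u+81297306758750: y^2=x^3+179299535646202*x.
n = 109 = (1101101)_2 (7 bits, wt 5); accumulate f_{109,P'}(Q'+S)/f_{109,P'}(S) along the 6-step ladder.
The quotient is 99808139576515 + 136841335731562*t + 169348689007849*t^2 + 24489139234780*t^3 + 170320477246002*t^4 + 35522042959728*t^5.
Thus e_{109}(P,Q) = 151837417611981 + 127100417352105*t + 3572040766163*t^2 + 146094469200187*t^3 + 66751315587498*t^4 + 181022004054326*t^5.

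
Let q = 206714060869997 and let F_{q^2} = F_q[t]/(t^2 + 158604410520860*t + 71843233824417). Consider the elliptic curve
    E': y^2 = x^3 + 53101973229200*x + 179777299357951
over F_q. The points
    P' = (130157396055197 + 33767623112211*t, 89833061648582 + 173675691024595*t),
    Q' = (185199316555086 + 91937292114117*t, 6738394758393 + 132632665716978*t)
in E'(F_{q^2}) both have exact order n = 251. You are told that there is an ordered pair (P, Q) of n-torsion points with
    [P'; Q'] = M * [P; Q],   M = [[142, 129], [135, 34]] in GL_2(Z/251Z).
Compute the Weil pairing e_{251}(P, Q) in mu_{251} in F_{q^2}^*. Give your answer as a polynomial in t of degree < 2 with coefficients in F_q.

176837908907971 + 23233103725737*t

Alternating bilinearity on E[251] (values in mu_{251} in F_{206714060869997^2}) gives e(P',Q') = e(P,Q)^det(M).
142*34 - 129*135 = -12587; reduced mod 251: det = 214, inverse 156.
Run Miller on y^2=x^3+53101973229200*x+179777299357951 over F_{206714060869997}: ladder 11111011 (8 bits); e = f_P(D_Q)/f_Q(D_P).
The quotient is 110924190680798 + 165040396517362*t.
(110924190680798 + 165040396517362*t)^{156} mod (206714060869997,f) = 176837908907971 + 23233103725737*t.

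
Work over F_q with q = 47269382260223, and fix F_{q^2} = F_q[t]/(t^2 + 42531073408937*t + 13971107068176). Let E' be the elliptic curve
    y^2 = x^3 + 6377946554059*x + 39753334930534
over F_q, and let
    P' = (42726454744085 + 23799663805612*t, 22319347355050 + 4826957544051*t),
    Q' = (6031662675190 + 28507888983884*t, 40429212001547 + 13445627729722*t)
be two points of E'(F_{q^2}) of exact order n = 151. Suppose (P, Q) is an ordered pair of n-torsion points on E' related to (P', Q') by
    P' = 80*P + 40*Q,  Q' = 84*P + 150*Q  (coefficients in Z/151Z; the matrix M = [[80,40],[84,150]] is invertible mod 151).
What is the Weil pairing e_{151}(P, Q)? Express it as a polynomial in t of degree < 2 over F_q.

Since e_{151}(P,P)=e_{151}(Q,Q)=1 and e_{151}(Q,P)=e_{151}(P,Q)^{-1}, expanding e_{151}(80*P + 40*Q,84*P + 150*Q) leaves e(P,Q)^det(M).
So e_{151}(P,Q) = e_{151}(P',Q')^{119}, since 33*119 = 1 mod 151.
Run Miller on y^2=x^3+6377946554059*x+39753334930534 over F_{47269382260223}: ladder 10010111 (8 bits); e = f_P(D_Q)/f_Q(D_P).
So e_{151}(P',Q') = 25187790908117 + 46910028384108*t.
Finally e_{151}(P,Q) = 21610203148557 + 39512725919123*t.

21610203148557 + 39512725919123*t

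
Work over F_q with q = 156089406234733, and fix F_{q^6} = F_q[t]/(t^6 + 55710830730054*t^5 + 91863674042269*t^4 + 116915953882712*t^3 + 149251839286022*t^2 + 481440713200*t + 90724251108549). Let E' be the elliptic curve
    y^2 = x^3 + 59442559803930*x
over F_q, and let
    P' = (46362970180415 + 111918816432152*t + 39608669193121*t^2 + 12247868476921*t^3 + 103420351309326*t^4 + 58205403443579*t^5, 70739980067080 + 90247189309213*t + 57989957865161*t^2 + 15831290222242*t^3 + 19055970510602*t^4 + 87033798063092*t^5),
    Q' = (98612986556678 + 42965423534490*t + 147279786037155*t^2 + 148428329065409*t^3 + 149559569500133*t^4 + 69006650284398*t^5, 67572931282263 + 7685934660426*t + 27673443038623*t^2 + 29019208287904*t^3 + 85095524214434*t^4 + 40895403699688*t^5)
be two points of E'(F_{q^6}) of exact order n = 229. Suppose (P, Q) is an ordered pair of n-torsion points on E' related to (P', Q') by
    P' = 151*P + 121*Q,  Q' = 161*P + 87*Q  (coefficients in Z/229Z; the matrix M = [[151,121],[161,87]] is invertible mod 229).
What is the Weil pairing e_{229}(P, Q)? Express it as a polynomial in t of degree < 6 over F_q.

9678156437651 + 12199056411524*t + 131204357402633*t^2 + 12113829432454*t^3 + 41209007082578*t^4 + 64706002583686*t^5

e_{229} is bilinear + alternating on E[229], so e_{229}(151*P + 121*Q, 161*P + 87*Q) = e_{229}(P,Q)^(151*87-121*161).
151*87 - 121*161 = -6344; reduced mod 229: det = 68, inverse 64.
Double-and-add over 11100101: 8-1 doublings, 5-1 additions; each step l_{T,T}/v_{2T} or l_{T,P'}/v at Q'+S for random S.
So e_{229}(P',Q') = 118635691008863 + 37568675704243*t + 72348781504676*t^2 + 81849832657303*t^3 + 42681448078956*t^4 + 40764395754550*t^5.
Hence e(P,Q) = 9678156437651 + 12199056411524*t + 131204357402633*t^2 + 12113829432454*t^3 + 41209007082578*t^4 + 64706002583686*t^5 in F_{156089406234733^6}^*.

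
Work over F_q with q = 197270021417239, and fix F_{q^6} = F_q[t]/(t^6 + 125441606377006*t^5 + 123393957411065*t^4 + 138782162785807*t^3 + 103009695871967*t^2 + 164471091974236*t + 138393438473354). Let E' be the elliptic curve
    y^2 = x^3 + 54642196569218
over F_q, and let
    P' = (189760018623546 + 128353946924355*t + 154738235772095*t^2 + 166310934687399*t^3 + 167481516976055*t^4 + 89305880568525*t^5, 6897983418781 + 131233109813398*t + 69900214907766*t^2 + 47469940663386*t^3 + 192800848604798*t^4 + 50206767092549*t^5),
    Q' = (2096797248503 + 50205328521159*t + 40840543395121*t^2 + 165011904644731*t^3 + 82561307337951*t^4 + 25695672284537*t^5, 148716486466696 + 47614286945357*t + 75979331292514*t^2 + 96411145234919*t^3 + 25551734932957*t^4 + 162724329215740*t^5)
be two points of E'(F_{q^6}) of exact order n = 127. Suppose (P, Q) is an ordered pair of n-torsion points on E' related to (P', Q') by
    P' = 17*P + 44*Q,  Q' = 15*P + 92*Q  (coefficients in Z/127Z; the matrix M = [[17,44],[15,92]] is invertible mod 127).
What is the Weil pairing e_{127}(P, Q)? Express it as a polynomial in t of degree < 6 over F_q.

87010988344570 + 172037453172835*t + 152934396031546*t^2 + 95714374858428*t^3 + 139458894111221*t^4 + 89991549443138*t^5

The 127-Weil pairing on E[127] over F_{197270021417239} is alternating-bilinear: e_{127}(P',Q') = e_{127}(P,Q)^det(M).
det(M) mod 127 = 15; its inverse in (Z/127)^* is 17 (check: 15*17 mod 127 = 1).
Run Miller on y^2=x^3+54642196569218 over F_{197270021417239}: ladder 1111111 (7 bits); e = f_P(D_Q)/f_Q(D_P).
f_P(D_Q)/f_Q(D_P) = 58440922127055 + 133470605283468*t + 121796703652026*t^2 + 52631146053111*t^3 + 107593871474563*t^4 + 108353089588651*t^5.
Hence e(P,Q) = 87010988344570 + 172037453172835*t + 152934396031546*t^2 + 95714374858428*t^3 + 139458894111221*t^4 + 89991549443138*t^5 in F_{197270021417239^6}^*.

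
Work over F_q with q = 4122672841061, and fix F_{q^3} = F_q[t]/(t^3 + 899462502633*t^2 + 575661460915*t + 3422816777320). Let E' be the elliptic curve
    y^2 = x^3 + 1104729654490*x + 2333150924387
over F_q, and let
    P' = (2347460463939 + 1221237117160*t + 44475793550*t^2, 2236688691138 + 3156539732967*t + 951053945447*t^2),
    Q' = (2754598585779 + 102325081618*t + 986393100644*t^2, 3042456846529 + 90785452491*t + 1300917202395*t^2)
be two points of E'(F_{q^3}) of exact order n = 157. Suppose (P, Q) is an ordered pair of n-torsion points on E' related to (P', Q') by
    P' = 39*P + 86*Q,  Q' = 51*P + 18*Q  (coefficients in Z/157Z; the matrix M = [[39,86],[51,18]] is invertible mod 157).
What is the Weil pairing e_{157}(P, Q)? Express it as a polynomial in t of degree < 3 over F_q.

e_{157} is bilinear + alternating on E[157], so e_{157}(39*P + 86*Q, 51*P + 18*Q) = e_{157}(P,Q)^(39*18-86*51).
det(M) mod 157 = 84; its inverse in (Z/157)^* is 43 (check: 84*43 mod 157 = 1).
Run Miller on y^2=x^3+1104729654490*x+2333150924387 over F_{4122672841061}: ladder 10011101 (8 bits); e = f_P(D_Q)/f_Q(D_P).
Result: e(P',Q') = 1669355214717 + 95510849668*t + 3509499144923*t^2.
Finally e_{157}(P,Q) = 3940132597723 + 3106651608919*t + 2023070972878*t^2.

3940132597723 + 3106651608919*t + 2023070972878*t^2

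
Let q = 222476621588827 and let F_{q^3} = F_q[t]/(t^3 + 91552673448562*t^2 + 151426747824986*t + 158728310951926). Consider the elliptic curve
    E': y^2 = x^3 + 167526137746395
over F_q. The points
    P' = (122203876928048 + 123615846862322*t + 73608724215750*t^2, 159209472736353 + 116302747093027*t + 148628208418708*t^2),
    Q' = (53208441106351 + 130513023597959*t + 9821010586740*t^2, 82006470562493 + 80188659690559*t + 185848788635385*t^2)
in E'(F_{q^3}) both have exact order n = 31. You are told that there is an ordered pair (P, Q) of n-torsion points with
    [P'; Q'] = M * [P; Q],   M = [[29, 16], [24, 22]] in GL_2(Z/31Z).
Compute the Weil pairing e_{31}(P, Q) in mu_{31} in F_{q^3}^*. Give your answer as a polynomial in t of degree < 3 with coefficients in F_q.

19954861262304 + 2154338545954*t + 82616673312660*t^2

e_{31}(aP+bQ,cP+dQ) = e_{31}(P,Q)^(ad-bc); with (a,b,c,d)=(29,16,24,22) this gives the det-31 law.
Hence e(P,Q) = e(P',Q')^{26} where 26 = 6^{-1} mod 31.
5-bit Miller (11111) on E'/F_{222476621588827} with a'=0, b'=167526137746395: accumulate tangent/chord ratios at Q'+S and P'+S'.
So e_{31}(P',Q') = 19885871482021 + 219480959512481*t + 162599535670157*t^2.
Thus e_{31}(P,Q) = 19954861262304 + 2154338545954*t + 82616673312660*t^2.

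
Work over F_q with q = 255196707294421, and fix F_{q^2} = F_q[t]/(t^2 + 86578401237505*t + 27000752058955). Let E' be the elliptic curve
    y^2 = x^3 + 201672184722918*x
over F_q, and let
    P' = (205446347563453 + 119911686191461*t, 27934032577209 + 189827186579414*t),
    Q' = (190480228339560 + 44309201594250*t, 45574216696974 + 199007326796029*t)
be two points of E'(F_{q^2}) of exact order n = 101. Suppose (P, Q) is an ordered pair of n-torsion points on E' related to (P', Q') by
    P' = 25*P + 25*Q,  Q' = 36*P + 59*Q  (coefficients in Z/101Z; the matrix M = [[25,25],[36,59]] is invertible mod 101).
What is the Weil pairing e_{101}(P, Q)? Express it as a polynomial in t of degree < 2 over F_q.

247738708636797 + 250559083421785*t

The 101-Weil pairing on E[101] over F_{255196707294421} is alternating-bilinear: e_{101}(P',Q') = e_{101}(P,Q)^det(M).
So e_{101}(P,Q) = e_{101}(P',Q')^{13}, since 70*13 = 1 mod 101.
7-bit Miller (1100101) on E'/F_{255196707294421} with a'=201672184722918, b'=0: accumulate tangent/chord ratios at Q'+S and P'+S'.
Result: e(P',Q') = 96294660615497 + 200510411254800*t.
Finally e_{101}(P,Q) = 247738708636797 + 250559083421785*t.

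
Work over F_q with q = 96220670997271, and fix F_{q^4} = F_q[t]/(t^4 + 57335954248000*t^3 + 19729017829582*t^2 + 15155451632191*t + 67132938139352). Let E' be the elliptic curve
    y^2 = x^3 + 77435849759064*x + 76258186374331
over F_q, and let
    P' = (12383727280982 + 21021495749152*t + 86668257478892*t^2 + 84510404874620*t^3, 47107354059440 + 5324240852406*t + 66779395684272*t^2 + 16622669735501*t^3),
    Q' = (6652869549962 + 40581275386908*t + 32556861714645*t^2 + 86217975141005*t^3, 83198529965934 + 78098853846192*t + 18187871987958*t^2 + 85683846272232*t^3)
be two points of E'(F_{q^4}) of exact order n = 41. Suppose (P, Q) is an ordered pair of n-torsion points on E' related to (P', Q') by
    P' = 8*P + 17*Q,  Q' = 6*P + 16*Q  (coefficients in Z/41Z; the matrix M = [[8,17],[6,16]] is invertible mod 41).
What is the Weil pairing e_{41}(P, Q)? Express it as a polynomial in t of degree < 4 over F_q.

44142781908228 + 4904916184992*t + 254636479911*t^2 + 49712148419532*t^3

Under M = [[8,17],[6,16]] in GL_2(Z/41), e_{41}(P',Q') = e_{41}(P,Q)^(8*16-17*6 mod 41).
8*16 - 17*6 = 26; reduced mod 41: det = 26, inverse 30.
n = 41 = (101001)_2 (6 bits, wt 3); accumulate f_{41,P'}(Q'+S)/f_{41,P'}(S) along the 5-step ladder.
f_P(D_Q)/f_Q(D_P) = 21288443062031 + 11181759620971*t + 31674401712102*t^2 + 75605877542339*t^3.
Hence e(P,Q) = 44142781908228 + 4904916184992*t + 254636479911*t^2 + 49712148419532*t^3 in F_{96220670997271^4}^*.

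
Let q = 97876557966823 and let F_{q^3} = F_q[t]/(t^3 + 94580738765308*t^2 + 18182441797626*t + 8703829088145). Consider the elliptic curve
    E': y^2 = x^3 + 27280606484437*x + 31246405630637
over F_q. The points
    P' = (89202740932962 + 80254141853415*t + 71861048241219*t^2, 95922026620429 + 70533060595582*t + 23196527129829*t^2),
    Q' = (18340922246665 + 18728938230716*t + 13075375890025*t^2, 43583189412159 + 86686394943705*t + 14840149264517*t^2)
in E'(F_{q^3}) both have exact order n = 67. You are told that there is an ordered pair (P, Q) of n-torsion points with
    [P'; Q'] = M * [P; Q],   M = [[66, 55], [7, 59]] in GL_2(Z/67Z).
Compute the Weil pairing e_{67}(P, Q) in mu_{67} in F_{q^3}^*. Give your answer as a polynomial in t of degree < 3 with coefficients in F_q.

24333601212707 + 83879084972374*t + 25277794739311*t^2

Under M = [[66,55],[7,59]] in GL_2(Z/67), e_{67}(P',Q') = e_{67}(P,Q)^(66*59-55*7 mod 67).
Hence e(P,Q) = e(P',Q')^{59} where 59 = 25^{-1} mod 67.
Run Miller on y^2=x^3+27280606484437*x+31246405630637 over F_{97876557966823}: ladder 1000011 (7 bits); e = f_P(D_Q)/f_Q(D_P).
The quotient is 14513370531082 + 4792804275771*t + 97029365578321*t^2.
(14513370531082 + 4792804275771*t + 97029365578321*t^2)^{59} mod (97876557966823,f) = 24333601212707 + 83879084972374*t + 25277794739311*t^2.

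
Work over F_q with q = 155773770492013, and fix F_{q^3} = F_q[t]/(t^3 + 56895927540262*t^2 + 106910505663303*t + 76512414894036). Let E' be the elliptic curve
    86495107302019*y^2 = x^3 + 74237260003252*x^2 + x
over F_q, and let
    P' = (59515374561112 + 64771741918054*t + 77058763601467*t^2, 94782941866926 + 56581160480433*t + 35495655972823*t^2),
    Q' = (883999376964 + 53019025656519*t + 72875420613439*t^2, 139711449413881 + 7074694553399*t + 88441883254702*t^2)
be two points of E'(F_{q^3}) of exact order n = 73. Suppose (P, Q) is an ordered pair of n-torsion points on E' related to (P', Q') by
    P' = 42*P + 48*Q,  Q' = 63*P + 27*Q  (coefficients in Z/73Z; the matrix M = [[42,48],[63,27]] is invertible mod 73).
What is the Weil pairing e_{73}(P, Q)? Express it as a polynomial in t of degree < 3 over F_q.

e_{73} is bilinear + alternating on E[73], so e_{73}(42*P + 48*Q, 63*P + 27*Q) = e_{73}(P,Q)^(42*27-48*63).
So e_{73}(P,Q) = e_{73}(P',Q')^{64}, since 8*64 = 1 mod 73.
(x,y)|->(65448167981214x+4925839972592,65448167981214y) sends E' to y^2=x^3+109164791399263*x+66326404293693.
Build f_{73,P'} and f_{73,Q'} via the 7-bit ladder of 73=1001001_2; evaluate at shifted divisors; quotient in F_{155773770492013^3}.
Miller gives e_{73}(P',Q') = 99525859707713 + 42337670616330*t + 122624609666232*t^2 in F_{155773770492013^3}.
(99525859707713 + 42337670616330*t + 122624609666232*t^2)^{64} mod (155773770492013,f) = 117056598868060 + 108684378970016*t + 122292977447070*t^2.

117056598868060 + 108684378970016*t + 122292977447070*t^2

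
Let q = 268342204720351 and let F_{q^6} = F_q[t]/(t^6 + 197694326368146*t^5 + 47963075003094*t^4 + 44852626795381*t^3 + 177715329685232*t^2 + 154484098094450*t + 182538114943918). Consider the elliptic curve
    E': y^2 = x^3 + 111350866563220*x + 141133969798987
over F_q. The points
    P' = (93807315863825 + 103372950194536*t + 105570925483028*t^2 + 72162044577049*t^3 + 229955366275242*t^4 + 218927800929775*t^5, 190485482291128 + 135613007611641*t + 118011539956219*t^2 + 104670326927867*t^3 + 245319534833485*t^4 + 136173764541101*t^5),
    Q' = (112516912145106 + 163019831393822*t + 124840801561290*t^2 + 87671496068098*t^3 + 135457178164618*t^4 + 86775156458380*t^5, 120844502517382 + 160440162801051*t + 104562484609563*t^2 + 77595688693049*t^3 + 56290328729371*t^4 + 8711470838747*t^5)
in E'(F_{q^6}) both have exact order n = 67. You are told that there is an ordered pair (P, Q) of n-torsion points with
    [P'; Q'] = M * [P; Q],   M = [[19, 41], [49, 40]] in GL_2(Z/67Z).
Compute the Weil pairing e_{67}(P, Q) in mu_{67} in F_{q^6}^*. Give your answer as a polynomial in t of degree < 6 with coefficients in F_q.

e_{67}(aP+bQ,cP+dQ) = e_{67}(P,Q)^(ad-bc); with (a,b,c,d)=(19,41,49,40) this gives the det-67 law.
Inverting 24 mod 67: 14. Thus e_{67}(P,Q) = e(P',Q')^{14}.
Build f_{67,P'} and f_{67,Q'} via the 7-bit ladder of 67=1000011_2; evaluate at shifted divisors; quotient in F_{268342204720351^6}.
e_{67}(P',Q') = 207438939764788 + 21653790357122*t + 210896296524322*t^2 + 17130839364792*t^3 + 242969314811175*t^4 + 30314622787354*t^5.
e_{67}(P,Q) = (207438939764788 + 21653790357122*t + 210896296524322*t^2 + 17130839364792*t^3 + 242969314811175*t^4 + 30314622787354*t^5)^{14} = 101338365786165 + 128812200817179*t + 242225102910970*t^2 + 209988076674807*t^3 + 256155991116612*t^4 + 120422714647278*t^5.

101338365786165 + 128812200817179*t + 242225102910970*t^2 + 209988076674807*t^3 + 256155991116612*t^4 + 120422714647278*t^5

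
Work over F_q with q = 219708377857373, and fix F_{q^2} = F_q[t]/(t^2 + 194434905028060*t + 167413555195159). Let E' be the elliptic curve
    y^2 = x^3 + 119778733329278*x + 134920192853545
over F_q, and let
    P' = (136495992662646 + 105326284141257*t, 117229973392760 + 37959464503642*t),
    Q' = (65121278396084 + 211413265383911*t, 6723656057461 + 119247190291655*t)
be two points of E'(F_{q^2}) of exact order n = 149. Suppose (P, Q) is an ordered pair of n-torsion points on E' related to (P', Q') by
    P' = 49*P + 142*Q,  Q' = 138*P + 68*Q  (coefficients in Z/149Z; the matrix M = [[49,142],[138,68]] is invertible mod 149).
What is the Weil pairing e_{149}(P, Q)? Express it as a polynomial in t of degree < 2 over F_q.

147012041135816 + 169369307447344*t

Alternating bilinearity on E[149] (values in mu_{149} in F_{219708377857373^2}) gives e(P',Q') = e(P,Q)^det(M).
Hence e(P,Q) = e(P',Q')^{136} where 136 = 126^{-1} mod 149.
Miller loop for e_{149} over F_{219708377857373^2}: bits of 149 = 10010101; 7 double steps + 3 add steps, l/v at each.
Result: e(P',Q') = 132349710257053 + 106265527278357*t.
e_{149}(P,Q) = (132349710257053 + 106265527278357*t)^{136} = 147012041135816 + 169369307447344*t.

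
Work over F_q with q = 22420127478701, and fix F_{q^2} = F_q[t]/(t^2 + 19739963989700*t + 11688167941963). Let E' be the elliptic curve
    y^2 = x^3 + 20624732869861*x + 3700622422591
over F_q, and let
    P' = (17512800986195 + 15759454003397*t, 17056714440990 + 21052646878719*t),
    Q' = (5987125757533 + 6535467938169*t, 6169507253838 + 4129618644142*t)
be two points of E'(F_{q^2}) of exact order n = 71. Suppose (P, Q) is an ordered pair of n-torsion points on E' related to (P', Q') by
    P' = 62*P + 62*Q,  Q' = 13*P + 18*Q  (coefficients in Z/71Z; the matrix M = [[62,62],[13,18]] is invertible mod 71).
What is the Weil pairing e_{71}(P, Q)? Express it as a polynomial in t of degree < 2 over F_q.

5593323944371 + 17876289616608*t

Since e_{71}(P,P)=e_{71}(Q,Q)=1 and e_{71}(Q,P)=e_{71}(P,Q)^{-1}, expanding e_{71}(62*P + 62*Q,13*P + 18*Q) leaves e(P,Q)^det(M).
62*18 - 62*13 = 310; reduced mod 71: det = 26, inverse 41.
Miller loop for e_{71} over F_{22420127478701^2}: bits of 71 = 1000111; 6 double steps + 3 add steps, l/v at each.
The quotient is 1862683211846 + 5128921876821*t.
Finally e_{71}(P,Q) = 5593323944371 + 17876289616608*t.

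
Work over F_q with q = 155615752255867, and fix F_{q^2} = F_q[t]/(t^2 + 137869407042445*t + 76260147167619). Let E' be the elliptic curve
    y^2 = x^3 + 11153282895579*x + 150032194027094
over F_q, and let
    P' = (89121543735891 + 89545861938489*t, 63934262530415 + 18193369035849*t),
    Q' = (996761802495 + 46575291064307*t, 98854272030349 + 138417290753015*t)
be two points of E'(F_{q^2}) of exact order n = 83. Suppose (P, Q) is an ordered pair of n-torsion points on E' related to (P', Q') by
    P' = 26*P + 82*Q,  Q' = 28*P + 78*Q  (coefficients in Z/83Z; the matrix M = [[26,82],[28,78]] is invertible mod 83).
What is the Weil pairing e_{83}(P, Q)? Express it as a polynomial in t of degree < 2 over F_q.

10245406737707 + 154662054299177*t

Since e_{83}(P,P)=e_{83}(Q,Q)=1 and e_{83}(Q,P)=e_{83}(P,Q)^{-1}, expanding e_{83}(26*P + 82*Q,28*P + 78*Q) leaves e(P,Q)^det(M).
Inverting 64 mod 83: 48. Thus e_{83}(P,Q) = e(P',Q')^{48}.
7-bit Miller (1010011) on E'/F_{155615752255867} with a'=11153282895579, b'=150032194027094: accumulate tangent/chord ratios at Q'+S and P'+S'.
f_P(D_Q)/f_Q(D_P) = 114464551705812 + 70970770899115*t.
e_{83}(P,Q) = (114464551705812 + 70970770899115*t)^{48} = 10245406737707 + 154662054299177*t.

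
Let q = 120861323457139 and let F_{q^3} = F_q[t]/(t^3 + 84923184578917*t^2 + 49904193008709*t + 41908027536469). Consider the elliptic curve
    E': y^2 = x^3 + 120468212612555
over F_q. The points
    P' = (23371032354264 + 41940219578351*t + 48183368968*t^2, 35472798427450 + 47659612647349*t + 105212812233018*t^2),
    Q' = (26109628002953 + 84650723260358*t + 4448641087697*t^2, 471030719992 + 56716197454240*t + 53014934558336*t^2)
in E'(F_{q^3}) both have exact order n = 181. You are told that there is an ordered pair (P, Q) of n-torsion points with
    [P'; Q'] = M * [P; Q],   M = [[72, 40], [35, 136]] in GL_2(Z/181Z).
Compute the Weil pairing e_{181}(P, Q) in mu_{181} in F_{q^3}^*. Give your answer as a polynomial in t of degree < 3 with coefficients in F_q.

389037070456 + 61095554945986*t + 34241463374077*t^2

The 181-Weil pairing on E[181] over F_{120861323457139} is alternating-bilinear: e_{181}(P',Q') = e_{181}(P,Q)^det(M).
72*136 - 40*35 = 8392; reduced mod 181: det = 66, inverse 96.
8-bit Miller (10110101) on E'/F_{120861323457139} with a'=0, b'=120468212612555: accumulate tangent/chord ratios at Q'+S and P'+S'.
f_P(D_Q)/f_Q(D_P) = 66621885086062 + 84113383643641*t + 44621011211843*t^2.
Finally e_{181}(P,Q) = 389037070456 + 61095554945986*t + 34241463374077*t^2.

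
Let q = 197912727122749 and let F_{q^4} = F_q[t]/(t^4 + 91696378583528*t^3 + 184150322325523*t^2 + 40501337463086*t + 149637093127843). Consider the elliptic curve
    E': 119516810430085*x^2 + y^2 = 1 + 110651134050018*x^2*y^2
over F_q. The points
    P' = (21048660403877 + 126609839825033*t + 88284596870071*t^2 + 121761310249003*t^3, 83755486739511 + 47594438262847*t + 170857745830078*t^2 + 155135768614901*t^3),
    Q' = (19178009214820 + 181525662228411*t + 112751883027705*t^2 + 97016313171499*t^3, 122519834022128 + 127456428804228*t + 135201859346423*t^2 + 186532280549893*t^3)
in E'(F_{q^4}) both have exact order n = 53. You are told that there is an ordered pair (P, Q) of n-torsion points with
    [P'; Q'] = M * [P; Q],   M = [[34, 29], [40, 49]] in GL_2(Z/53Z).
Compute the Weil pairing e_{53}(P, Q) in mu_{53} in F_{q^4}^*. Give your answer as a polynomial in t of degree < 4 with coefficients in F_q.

184397799657020 + 180448061312476*t + 50568452757652*t^2 + 173685771412862*t^3

Since e_{53}(P,P)=e_{53}(Q,Q)=1 and e_{53}(Q,P)=e_{53}(P,Q)^{-1}, expanding e_{53}(34*P + 29*Q,40*P + 49*Q) leaves e(P,Q)^det(M).
So e_{53}(P,Q) = e_{53}(P',Q')^{11}, since 29*11 = 1 mod 53.
Edwards->Montgomery: u=(1+y)/(1-y), v=u/x -> 77664071629787v^2=u^3+129462501846725u^2+u; then x_W=51694600875704u+5375869559559: y^2=x^3+167898318368674*x+53416299148967.
Build f_{53,P'} and f_{53,Q'} via the 6-bit ladder of 53=110101_2; evaluate at shifted divisors; quotient in F_{197912727122749^4}.
Miller gives e_{53}(P',Q') = 139436287750524 + 76280327644387*t + 191952479575250*t^2 + 169406481849304*t^3 in F_{197912727122749^4}.
e_{53}(P,Q) = (139436287750524 + 76280327644387*t + 191952479575250*t^2 + 169406481849304*t^3)^{11} = 184397799657020 + 180448061312476*t + 50568452757652*t^2 + 173685771412862*t^3.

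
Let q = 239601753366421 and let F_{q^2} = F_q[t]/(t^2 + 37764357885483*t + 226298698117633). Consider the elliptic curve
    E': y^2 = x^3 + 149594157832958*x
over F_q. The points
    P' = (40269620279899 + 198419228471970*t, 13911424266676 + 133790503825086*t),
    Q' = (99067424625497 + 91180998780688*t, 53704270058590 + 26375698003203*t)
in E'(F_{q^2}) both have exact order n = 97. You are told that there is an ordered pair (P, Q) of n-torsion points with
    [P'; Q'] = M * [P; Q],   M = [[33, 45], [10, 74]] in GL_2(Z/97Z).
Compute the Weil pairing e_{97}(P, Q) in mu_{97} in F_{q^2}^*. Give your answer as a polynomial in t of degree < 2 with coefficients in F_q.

The 97-Weil pairing on E[97] over F_{239601753366421} is alternating-bilinear: e_{97}(P',Q') = e_{97}(P,Q)^det(M).
Inverting 52 mod 97: 28. Thus e_{97}(P,Q) = e(P',Q')^{28}.
Run Miller on y^2=x^3+149594157832958*x over F_{239601753366421}: ladder 1100001 (7 bits); e = f_P(D_Q)/f_Q(D_P).
Result: e(P',Q') = 155535108261320 + 118465738834460*t.
(155535108261320 + 118465738834460*t)^{28} mod (239601753366421,f) = 162335095366529 + 79237205615833*t.

162335095366529 + 79237205615833*t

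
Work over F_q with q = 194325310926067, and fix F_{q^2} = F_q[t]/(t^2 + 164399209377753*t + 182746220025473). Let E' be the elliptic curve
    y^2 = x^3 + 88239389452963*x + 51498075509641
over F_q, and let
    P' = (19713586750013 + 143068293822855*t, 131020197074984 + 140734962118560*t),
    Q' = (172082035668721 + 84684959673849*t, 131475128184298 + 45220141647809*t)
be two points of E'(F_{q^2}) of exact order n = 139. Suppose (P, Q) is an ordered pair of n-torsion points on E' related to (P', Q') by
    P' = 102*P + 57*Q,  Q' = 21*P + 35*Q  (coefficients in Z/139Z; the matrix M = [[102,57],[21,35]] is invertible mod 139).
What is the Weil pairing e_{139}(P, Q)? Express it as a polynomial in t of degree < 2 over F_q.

Under M = [[102,57],[21,35]] in GL_2(Z/139), e_{139}(P',Q') = e_{139}(P,Q)^(102*35-57*21 mod 139).
det M = 102*35 - 57*21 = 2373 = 10 (mod 139); 10^{-1} = 14 (mod 139).
Miller loop for e_{139} over F_{194325310926067^2}: bits of 139 = 10001011; 7 double steps + 3 add steps, l/v at each.
Miller gives e_{139}(P',Q') = 96406263883683 + 132940661137180*t in F_{194325310926067^2}.
(96406263883683 + 132940661137180*t)^{14} mod (194325310926067,f) = 137573909799220 + 44408960565524*t.

137573909799220 + 44408960565524*t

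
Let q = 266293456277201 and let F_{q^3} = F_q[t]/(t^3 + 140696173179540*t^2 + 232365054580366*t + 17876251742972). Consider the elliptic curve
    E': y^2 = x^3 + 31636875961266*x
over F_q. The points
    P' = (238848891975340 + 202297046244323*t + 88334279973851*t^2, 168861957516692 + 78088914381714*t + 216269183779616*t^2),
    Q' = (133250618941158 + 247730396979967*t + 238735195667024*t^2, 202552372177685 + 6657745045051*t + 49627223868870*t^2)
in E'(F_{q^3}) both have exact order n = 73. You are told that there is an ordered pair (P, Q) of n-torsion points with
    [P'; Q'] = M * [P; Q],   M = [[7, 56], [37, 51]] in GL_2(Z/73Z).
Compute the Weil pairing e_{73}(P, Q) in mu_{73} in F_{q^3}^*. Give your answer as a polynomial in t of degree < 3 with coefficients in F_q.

Since e_{73}(P,P)=e_{73}(Q,Q)=1 and e_{73}(Q,P)=e_{73}(P,Q)^{-1}, expanding e_{73}(7*P + 56*Q,37*P + 51*Q) leaves e(P,Q)^det(M).
Hence e(P,Q) = e(P',Q')^{2} where 2 = 37^{-1} mod 73.
n = 73 = (1001001)_2 (7 bits, wt 3); accumulate f_{73,P'}(Q'+S)/f_{73,P'}(S) along the 6-step ladder.
Miller gives e_{73}(P',Q') = 252966352267535 + 239779997628642*t + 218284958861687*t^2 in F_{266293456277201^3}.
(252966352267535 + 239779997628642*t + 218284958861687*t^2)^{2} mod (266293456277201,f) = 75212287411211 + 259307747558270*t + 200850581920212*t^2.

75212287411211 + 259307747558270*t + 200850581920212*t^2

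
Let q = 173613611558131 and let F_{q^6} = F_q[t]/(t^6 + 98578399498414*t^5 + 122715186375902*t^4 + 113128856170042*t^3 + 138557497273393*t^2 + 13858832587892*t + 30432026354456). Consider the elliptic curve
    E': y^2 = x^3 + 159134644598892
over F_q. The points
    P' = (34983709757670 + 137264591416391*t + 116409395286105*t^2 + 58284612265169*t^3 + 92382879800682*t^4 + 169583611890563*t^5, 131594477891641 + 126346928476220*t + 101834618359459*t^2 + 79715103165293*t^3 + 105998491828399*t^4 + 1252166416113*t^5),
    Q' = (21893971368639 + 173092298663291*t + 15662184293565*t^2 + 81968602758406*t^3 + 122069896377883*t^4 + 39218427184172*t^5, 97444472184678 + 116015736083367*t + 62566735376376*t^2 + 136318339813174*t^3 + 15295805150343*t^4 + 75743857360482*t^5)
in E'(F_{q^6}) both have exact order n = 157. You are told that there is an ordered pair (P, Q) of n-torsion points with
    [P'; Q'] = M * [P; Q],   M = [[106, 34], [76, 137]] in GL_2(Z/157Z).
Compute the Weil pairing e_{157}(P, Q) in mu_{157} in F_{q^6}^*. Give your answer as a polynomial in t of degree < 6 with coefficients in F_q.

Since e_{157}(P,P)=e_{157}(Q,Q)=1 and e_{157}(Q,P)=e_{157}(P,Q)^{-1}, expanding e_{157}(106*P + 34*Q,76*P + 137*Q) leaves e(P,Q)^det(M).
106*137 - 34*76 = 11938; reduced mod 157: det = 6, inverse 131.
Miller loop for e_{157} over F_{173613611558131^6}: bits of 157 = 10011101; 7 double steps + 4 add steps, l/v at each.
The quotient is 156162520419677 + 121116590407020*t + 134874865770429*t^2 + 139756660752789*t^3 + 89191995176398*t^4 + 60190514803938*t^5.
Thus e_{157}(P,Q) = 111408814810464 + 57500310181989*t + 148812495300041*t^2 + 5665407965617*t^3 + 95930099302110*t^4 + 107552679079080*t^5.

111408814810464 + 57500310181989*t + 148812495300041*t^2 + 5665407965617*t^3 + 95930099302110*t^4 + 107552679079080*t^5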